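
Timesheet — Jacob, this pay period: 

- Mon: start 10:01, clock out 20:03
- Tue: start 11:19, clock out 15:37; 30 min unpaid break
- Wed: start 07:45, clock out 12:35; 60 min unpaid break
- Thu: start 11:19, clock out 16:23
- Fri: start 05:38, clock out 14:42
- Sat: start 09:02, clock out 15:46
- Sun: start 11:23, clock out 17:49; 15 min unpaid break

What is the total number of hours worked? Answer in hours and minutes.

Mon: 10:01–20:03 = 10 h 2 min
Tue: 11:19–15:37 = 4 h 18 min; less 30 min break → 3 h 48 min
Wed: 07:45–12:35 = 4 h 50 min; less 60 min break → 3 h 50 min
Thu: 11:19–16:23 = 5 h 4 min
Fri: 05:38–14:42 = 9 h 4 min
Sat: 09:02–15:46 = 6 h 44 min
Sun: 11:23–17:49 = 6 h 26 min; less 15 min break → 6 h 11 min
Total: 10 h 2 min + 3 h 48 min + 3 h 50 min + 5 h 4 min + 9 h 4 min + 6 h 44 min + 6 h 11 min = 44 h 43 min.

44 h 43 min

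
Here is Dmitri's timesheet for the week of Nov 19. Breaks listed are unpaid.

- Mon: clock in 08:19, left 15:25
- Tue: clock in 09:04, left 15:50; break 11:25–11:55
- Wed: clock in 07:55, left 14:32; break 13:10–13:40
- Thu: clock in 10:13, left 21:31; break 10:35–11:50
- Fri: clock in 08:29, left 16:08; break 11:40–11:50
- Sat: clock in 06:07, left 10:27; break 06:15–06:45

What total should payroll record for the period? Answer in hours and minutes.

40 h 51 min

Mon: 08:19–15:25 = 7 h 6 min
Tue: 09:04–15:50 = 6 h 46 min; less 30 min break → 6 h 16 min
Wed: 07:55–14:32 = 6 h 37 min; less 30 min break → 6 h 7 min
Thu: 10:13–21:31 = 11 h 18 min; less 75 min break → 10 h 3 min
Fri: 08:29–16:08 = 7 h 39 min; less 10 min break → 7 h 29 min
Sat: 06:07–10:27 = 4 h 20 min; less 30 min break → 3 h 50 min
Total: 7 h 6 min + 6 h 16 min + 6 h 7 min + 10 h 3 min + 7 h 29 min + 3 h 50 min = 40 h 51 min.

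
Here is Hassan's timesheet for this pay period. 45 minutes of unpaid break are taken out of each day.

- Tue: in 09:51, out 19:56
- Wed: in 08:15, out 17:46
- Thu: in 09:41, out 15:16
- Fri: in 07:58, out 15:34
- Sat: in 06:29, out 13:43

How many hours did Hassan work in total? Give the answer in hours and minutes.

Tue: 09:51–19:56 = 10 h 5 min; less 45 min break → 9 h 20 min
Wed: 08:15–17:46 = 9 h 31 min; less 45 min break → 8 h 46 min
Thu: 09:41–15:16 = 5 h 35 min; less 45 min break → 4 h 50 min
Fri: 07:58–15:34 = 7 h 36 min; less 45 min break → 6 h 51 min
Sat: 06:29–13:43 = 7 h 14 min; less 45 min break → 6 h 29 min
Total: 9 h 20 min + 8 h 46 min + 4 h 50 min + 6 h 51 min + 6 h 29 min = 36 h 16 min.

36 h 16 min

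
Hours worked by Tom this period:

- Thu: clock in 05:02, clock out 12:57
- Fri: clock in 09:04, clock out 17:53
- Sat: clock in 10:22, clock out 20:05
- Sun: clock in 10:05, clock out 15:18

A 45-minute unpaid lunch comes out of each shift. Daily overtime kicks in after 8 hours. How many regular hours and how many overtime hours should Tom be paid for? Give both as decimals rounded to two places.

Regular 27.63 hours, overtime 1.03 hours

Thu: 05:02–12:57 = 7 h 55 min; less 45 min break → 7 h 10 min
Fri: 09:04–17:53 = 8 h 49 min; less 45 min break → 8 h 4 min
Sat: 10:22–20:05 = 9 h 43 min; less 45 min break → 8 h 58 min
Sun: 10:05–15:18 = 5 h 13 min; less 45 min break → 4 h 28 min
Thu reg 7 h 10 min / OT 0 h 0 min; Fri reg 8 h 0 min / OT 0 h 4 min; Sat reg 8 h 0 min / OT 0 h 58 min; Sun reg 4 h 28 min / OT 0 h 0 min.
Totals: regular 27 h 38 min, overtime 1 h 2 min.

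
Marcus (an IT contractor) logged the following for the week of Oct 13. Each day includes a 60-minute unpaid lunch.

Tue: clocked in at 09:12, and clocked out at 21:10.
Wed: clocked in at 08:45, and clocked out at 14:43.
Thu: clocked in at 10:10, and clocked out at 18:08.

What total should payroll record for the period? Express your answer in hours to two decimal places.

Tue: 09:12–21:10 = 11 h 58 min; less 60 min break → 10 h 58 min
Wed: 08:45–14:43 = 5 h 58 min; less 60 min break → 4 h 58 min
Thu: 10:10–18:08 = 7 h 58 min; less 60 min break → 6 h 58 min
Total: 10 h 58 min + 4 h 58 min + 6 h 58 min = 22 h 54 min.

22.90 hours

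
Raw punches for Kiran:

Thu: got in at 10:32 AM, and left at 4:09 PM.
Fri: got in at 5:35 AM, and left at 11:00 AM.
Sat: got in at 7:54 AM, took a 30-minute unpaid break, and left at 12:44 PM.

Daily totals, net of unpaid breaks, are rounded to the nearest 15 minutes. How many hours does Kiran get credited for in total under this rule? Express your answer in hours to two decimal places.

15.25 hours

Thu: 10:32 AM–4:09 PM = 5 h 37 min → rounds to 5 h 30 min
Fri: 5:35 AM–11:00 AM = 5 h 25 min → rounds to 5 h 30 min
Sat: 7:54 AM–12:44 PM = 4 h 50 min − 30 min = 4 h 20 min → rounds to 4 h 15 min
Total credited: 15 h 15 min.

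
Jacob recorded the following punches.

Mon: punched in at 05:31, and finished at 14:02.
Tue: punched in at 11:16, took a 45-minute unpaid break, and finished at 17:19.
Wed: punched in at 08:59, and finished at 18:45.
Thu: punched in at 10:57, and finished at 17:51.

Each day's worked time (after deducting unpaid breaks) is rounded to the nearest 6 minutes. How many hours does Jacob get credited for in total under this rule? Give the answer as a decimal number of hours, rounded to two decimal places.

30.50 hours

Mon: 05:31–14:02 = 8 h 31 min → rounds to 8 h 30 min
Tue: 11:16–17:19 = 6 h 3 min − 45 min = 5 h 18 min → rounds to 5 h 18 min
Wed: 08:59–18:45 = 9 h 46 min → rounds to 9 h 48 min
Thu: 10:57–17:51 = 6 h 54 min → rounds to 6 h 54 min
Total credited: 30 h 30 min.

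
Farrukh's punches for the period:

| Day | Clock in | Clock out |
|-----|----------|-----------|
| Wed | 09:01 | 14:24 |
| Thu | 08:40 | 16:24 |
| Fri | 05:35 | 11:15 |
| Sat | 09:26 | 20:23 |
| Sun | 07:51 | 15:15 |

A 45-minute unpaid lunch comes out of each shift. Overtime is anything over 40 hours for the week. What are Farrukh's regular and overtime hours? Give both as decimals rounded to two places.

Wed: 09:01–14:24 = 5 h 23 min; less 45 min break → 4 h 38 min
Thu: 08:40–16:24 = 7 h 44 min; less 45 min break → 6 h 59 min
Fri: 05:35–11:15 = 5 h 40 min; less 45 min break → 4 h 55 min
Sat: 09:26–20:23 = 10 h 57 min; less 45 min break → 10 h 12 min
Sun: 07:51–15:15 = 7 h 24 min; less 45 min break → 6 h 39 min
Total worked: 33 h 23 min = 33.38 h.
Threshold 40 h → overtime 0 h 0 min, regular 33 h 23 min.

Regular 33.38 hours, overtime 0.00 hours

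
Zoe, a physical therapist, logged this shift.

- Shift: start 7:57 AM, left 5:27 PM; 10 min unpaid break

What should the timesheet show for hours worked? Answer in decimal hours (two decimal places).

Shift: 7:57 AM–5:27 PM = 9 h 30 min; less 10 min break → 9 h 20 min

9.33 hours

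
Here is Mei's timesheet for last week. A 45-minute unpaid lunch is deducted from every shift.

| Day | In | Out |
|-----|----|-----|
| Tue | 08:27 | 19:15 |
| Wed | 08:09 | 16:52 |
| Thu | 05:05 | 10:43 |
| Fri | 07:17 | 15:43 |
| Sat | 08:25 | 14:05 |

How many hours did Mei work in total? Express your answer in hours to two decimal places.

35.50 hours

Tue: 08:27–19:15 = 10 h 48 min; less 45 min break → 10 h 3 min
Wed: 08:09–16:52 = 8 h 43 min; less 45 min break → 7 h 58 min
Thu: 05:05–10:43 = 5 h 38 min; less 45 min break → 4 h 53 min
Fri: 07:17–15:43 = 8 h 26 min; less 45 min break → 7 h 41 min
Sat: 08:25–14:05 = 5 h 40 min; less 45 min break → 4 h 55 min
Total: 10 h 3 min + 7 h 58 min + 4 h 53 min + 7 h 41 min + 4 h 55 min = 35 h 30 min.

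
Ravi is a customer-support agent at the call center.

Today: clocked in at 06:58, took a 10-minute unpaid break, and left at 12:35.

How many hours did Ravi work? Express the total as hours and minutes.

Today: 06:58–12:35 = 5 h 37 min; less 10 min break → 5 h 27 min

5 h 27 min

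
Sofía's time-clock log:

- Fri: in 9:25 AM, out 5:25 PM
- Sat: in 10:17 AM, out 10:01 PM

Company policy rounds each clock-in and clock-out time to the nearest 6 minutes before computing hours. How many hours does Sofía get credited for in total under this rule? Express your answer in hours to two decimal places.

Fri: in 9:25 AM→9:24 AM, out 5:25 PM→5:24 PM; 8 h 0 min
Sat: in 10:17 AM→10:18 AM, out 10:01 PM→10:00 PM; 11 h 42 min
Total credited: 19 h 42 min.

19.70 hours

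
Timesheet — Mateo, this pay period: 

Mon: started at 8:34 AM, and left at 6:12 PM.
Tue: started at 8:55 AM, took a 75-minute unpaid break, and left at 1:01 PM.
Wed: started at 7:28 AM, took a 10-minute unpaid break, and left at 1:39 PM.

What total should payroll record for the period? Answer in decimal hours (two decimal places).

Mon: 8:34 AM–6:12 PM = 9 h 38 min
Tue: 8:55 AM–1:01 PM = 4 h 6 min; less 75 min break → 2 h 51 min
Wed: 7:28 AM–1:39 PM = 6 h 11 min; less 10 min break → 6 h 1 min
Total: 9 h 38 min + 2 h 51 min + 6 h 1 min = 18 h 30 min.

18.50 hours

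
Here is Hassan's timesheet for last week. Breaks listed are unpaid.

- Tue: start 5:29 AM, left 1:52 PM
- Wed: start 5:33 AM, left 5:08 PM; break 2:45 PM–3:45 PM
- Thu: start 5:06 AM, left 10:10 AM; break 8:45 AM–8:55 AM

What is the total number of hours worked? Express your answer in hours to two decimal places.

Tue: 5:29 AM–1:52 PM = 8 h 23 min
Wed: 5:33 AM–5:08 PM = 11 h 35 min; less 60 min break → 10 h 35 min
Thu: 5:06 AM–10:10 AM = 5 h 4 min; less 10 min break → 4 h 54 min
Total: 8 h 23 min + 10 h 35 min + 4 h 54 min = 23 h 52 min.

23.87 hours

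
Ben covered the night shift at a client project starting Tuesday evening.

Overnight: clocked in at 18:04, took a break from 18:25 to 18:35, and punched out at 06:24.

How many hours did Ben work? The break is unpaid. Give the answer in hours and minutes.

12 h 10 min

Overnight: 18:04 → midnight = 5 h 56 min; midnight → 06:24 = 6 h 24 min; span 12 h 20 min; less 10 min break → 12 h 10 min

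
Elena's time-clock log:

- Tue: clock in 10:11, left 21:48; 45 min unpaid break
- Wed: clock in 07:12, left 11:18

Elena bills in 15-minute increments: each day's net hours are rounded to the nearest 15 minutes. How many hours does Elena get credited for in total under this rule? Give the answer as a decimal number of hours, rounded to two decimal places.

Tue: 10:11–21:48 = 11 h 37 min − 45 min = 10 h 52 min → rounds to 10 h 45 min
Wed: 07:12–11:18 = 4 h 6 min → rounds to 4 h 0 min
Total credited: 14 h 45 min.

14.75 hours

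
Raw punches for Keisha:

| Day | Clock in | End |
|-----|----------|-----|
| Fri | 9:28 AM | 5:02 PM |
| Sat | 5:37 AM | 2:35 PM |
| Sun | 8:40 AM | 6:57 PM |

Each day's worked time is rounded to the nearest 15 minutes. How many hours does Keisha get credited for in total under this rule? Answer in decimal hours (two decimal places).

26.75 hours

Fri: 9:28 AM–5:02 PM = 7 h 34 min → rounds to 7 h 30 min
Sat: 5:37 AM–2:35 PM = 8 h 58 min → rounds to 9 h 0 min
Sun: 8:40 AM–6:57 PM = 10 h 17 min → rounds to 10 h 15 min
Total credited: 26 h 45 min.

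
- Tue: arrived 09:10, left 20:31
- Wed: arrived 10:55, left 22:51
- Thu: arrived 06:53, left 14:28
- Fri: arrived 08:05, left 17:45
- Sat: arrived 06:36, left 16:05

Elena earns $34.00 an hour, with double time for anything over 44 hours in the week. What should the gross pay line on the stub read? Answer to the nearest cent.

Tue: 09:10–20:31 = 11 h 21 min
Wed: 10:55–22:51 = 11 h 56 min
Thu: 06:53–14:28 = 7 h 35 min
Fri: 08:05–17:45 = 9 h 40 min
Sat: 06:36–16:05 = 9 h 29 min
Total worked: 50 h 1 min = 3001 min.
Regular 44 h 0 min = 2640 min at $34.00/h; overtime 6 h 1 min = 361 min at $68.00/h.
Pay = (2640 × $34.00 + 361 × $68.00) ÷ 60 = $1905.13.

$1905.13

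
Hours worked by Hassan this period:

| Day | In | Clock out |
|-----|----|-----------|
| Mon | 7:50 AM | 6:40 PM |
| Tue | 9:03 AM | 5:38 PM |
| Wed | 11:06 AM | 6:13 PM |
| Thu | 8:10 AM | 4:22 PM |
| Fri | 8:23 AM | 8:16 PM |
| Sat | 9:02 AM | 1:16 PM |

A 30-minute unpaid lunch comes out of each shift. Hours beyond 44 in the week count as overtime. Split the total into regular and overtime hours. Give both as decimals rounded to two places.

Mon: 7:50 AM–6:40 PM = 10 h 50 min; less 30 min break → 10 h 20 min
Tue: 9:03 AM–5:38 PM = 8 h 35 min; less 30 min break → 8 h 5 min
Wed: 11:06 AM–6:13 PM = 7 h 7 min; less 30 min break → 6 h 37 min
Thu: 8:10 AM–4:22 PM = 8 h 12 min; less 30 min break → 7 h 42 min
Fri: 8:23 AM–8:16 PM = 11 h 53 min; less 30 min break → 11 h 23 min
Sat: 9:02 AM–1:16 PM = 4 h 14 min; less 30 min break → 3 h 44 min
Total worked: 47 h 51 min = 47.85 h.
Threshold 44 h → overtime 3 h 51 min, regular 44 h 0 min.

Regular 44.00 hours, overtime 3.85 hours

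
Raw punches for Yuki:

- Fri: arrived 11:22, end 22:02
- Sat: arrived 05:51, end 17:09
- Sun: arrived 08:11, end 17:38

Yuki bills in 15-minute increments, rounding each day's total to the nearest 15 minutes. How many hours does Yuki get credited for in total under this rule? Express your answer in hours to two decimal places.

31.50 hours

Fri: 11:22–22:02 = 10 h 40 min → rounds to 10 h 45 min
Sat: 05:51–17:09 = 11 h 18 min → rounds to 11 h 15 min
Sun: 08:11–17:38 = 9 h 27 min → rounds to 9 h 30 min
Total credited: 31 h 30 min.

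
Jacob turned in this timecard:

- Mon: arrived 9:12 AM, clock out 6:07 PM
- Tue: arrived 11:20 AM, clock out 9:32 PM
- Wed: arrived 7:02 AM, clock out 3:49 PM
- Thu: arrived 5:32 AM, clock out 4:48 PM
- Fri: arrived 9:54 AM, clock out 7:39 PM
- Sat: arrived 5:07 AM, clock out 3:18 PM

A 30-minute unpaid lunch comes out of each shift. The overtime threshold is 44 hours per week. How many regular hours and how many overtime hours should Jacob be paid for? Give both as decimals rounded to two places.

Mon: 9:12 AM–6:07 PM = 8 h 55 min; less 30 min break → 8 h 25 min
Tue: 11:20 AM–9:32 PM = 10 h 12 min; less 30 min break → 9 h 42 min
Wed: 7:02 AM–3:49 PM = 8 h 47 min; less 30 min break → 8 h 17 min
Thu: 5:32 AM–4:48 PM = 11 h 16 min; less 30 min break → 10 h 46 min
Fri: 9:54 AM–7:39 PM = 9 h 45 min; less 30 min break → 9 h 15 min
Sat: 5:07 AM–3:18 PM = 10 h 11 min; less 30 min break → 9 h 41 min
Total worked: 56 h 6 min = 56.10 h.
Threshold 44 h → overtime 12 h 6 min, regular 44 h 0 min.

Regular 44.00 hours, overtime 12.10 hours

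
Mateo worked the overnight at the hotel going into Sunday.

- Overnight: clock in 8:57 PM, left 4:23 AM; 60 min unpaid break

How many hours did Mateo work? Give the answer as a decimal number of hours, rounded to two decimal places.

Overnight: 8:57 PM → midnight = 3 h 3 min; midnight → 4:23 AM = 4 h 23 min; span 7 h 26 min; less 60 min break → 6 h 26 min

6.43 hours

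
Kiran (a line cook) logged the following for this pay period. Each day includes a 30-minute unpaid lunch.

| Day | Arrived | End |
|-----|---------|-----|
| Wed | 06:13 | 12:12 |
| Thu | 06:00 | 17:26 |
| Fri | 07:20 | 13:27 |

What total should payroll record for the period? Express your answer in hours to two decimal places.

Wed: 06:13–12:12 = 5 h 59 min; less 30 min break → 5 h 29 min
Thu: 06:00–17:26 = 11 h 26 min; less 30 min break → 10 h 56 min
Fri: 07:20–13:27 = 6 h 7 min; less 30 min break → 5 h 37 min
Total: 5 h 29 min + 10 h 56 min + 5 h 37 min = 22 h 2 min.

22.03 hours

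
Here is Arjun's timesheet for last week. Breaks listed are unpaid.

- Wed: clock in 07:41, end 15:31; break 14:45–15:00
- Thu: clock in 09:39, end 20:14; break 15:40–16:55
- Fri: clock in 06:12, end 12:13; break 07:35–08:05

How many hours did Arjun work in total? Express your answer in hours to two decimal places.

22.43 hours

Wed: 07:41–15:31 = 7 h 50 min; less 15 min break → 7 h 35 min
Thu: 09:39–20:14 = 10 h 35 min; less 75 min break → 9 h 20 min
Fri: 06:12–12:13 = 6 h 1 min; less 30 min break → 5 h 31 min
Total: 7 h 35 min + 9 h 20 min + 5 h 31 min = 22 h 26 min.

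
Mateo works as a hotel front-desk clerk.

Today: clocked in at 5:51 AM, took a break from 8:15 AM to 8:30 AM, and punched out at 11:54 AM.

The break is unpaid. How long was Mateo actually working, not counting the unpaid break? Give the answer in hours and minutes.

Today: 5:51 AM–11:54 AM = 6 h 3 min; less 15 min break → 5 h 48 min

5 h 48 min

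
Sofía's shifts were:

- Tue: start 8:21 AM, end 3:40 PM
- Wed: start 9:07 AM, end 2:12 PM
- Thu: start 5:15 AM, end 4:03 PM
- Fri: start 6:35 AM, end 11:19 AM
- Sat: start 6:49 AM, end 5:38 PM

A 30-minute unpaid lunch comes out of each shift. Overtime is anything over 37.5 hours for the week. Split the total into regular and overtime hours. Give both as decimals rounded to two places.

Tue: 8:21 AM–3:40 PM = 7 h 19 min; less 30 min break → 6 h 49 min
Wed: 9:07 AM–2:12 PM = 5 h 5 min; less 30 min break → 4 h 35 min
Thu: 5:15 AM–4:03 PM = 10 h 48 min; less 30 min break → 10 h 18 min
Fri: 6:35 AM–11:19 AM = 4 h 44 min; less 30 min break → 4 h 14 min
Sat: 6:49 AM–5:38 PM = 10 h 49 min; less 30 min break → 10 h 19 min
Total worked: 36 h 15 min = 36.25 h.
Threshold 37.5 h → overtime 0 h 0 min, regular 36 h 15 min.

Regular 36.25 hours, overtime 0.00 hours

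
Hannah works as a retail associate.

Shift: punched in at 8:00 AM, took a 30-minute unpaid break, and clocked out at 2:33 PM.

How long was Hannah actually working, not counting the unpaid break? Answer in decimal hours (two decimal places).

Shift: 8:00 AM–2:33 PM = 6 h 33 min; less 30 min break → 6 h 3 min

6.05 hours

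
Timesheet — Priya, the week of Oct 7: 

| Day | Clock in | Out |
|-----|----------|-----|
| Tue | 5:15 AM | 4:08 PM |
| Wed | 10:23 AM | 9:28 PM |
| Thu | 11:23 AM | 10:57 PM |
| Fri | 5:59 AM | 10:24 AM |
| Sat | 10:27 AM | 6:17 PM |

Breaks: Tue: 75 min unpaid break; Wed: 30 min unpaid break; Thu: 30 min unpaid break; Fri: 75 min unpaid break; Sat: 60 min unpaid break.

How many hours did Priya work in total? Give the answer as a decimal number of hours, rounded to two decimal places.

41.28 hours

Tue: 5:15 AM–4:08 PM = 10 h 53 min; less 75 min break → 9 h 38 min
Wed: 10:23 AM–9:28 PM = 11 h 5 min; less 30 min break → 10 h 35 min
Thu: 11:23 AM–10:57 PM = 11 h 34 min; less 30 min break → 11 h 4 min
Fri: 5:59 AM–10:24 AM = 4 h 25 min; less 75 min break → 3 h 10 min
Sat: 10:27 AM–6:17 PM = 7 h 50 min; less 60 min break → 6 h 50 min
Total: 9 h 38 min + 10 h 35 min + 11 h 4 min + 3 h 10 min + 6 h 50 min = 41 h 17 min.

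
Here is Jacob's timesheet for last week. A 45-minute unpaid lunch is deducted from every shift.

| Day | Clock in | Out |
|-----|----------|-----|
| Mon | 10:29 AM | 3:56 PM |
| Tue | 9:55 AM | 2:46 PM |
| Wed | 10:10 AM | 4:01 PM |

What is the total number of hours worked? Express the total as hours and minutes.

Mon: 10:29 AM–3:56 PM = 5 h 27 min; less 45 min break → 4 h 42 min
Tue: 9:55 AM–2:46 PM = 4 h 51 min; less 45 min break → 4 h 6 min
Wed: 10:10 AM–4:01 PM = 5 h 51 min; less 45 min break → 5 h 6 min
Total: 4 h 42 min + 4 h 6 min + 5 h 6 min = 13 h 54 min.

13 h 54 min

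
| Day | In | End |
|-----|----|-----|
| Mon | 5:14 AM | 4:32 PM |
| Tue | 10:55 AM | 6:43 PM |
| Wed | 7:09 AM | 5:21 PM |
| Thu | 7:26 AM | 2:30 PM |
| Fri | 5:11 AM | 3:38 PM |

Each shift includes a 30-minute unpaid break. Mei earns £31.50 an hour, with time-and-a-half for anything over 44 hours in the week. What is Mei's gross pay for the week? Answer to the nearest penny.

£1400.96

Mon: 5:14 AM–4:32 PM = 11 h 18 min; less 30 min break → 10 h 48 min
Tue: 10:55 AM–6:43 PM = 7 h 48 min; less 30 min break → 7 h 18 min
Wed: 7:09 AM–5:21 PM = 10 h 12 min; less 30 min break → 9 h 42 min
Thu: 7:26 AM–2:30 PM = 7 h 4 min; less 30 min break → 6 h 34 min
Fri: 5:11 AM–3:38 PM = 10 h 27 min; less 30 min break → 9 h 57 min
Total worked: 44 h 19 min = 2659 min.
Regular 44 h 0 min = 2640 min at £31.50/h; overtime 0 h 19 min = 19 min at £47.25/h.
Pay = (2640 × £31.50 + 19 × £47.25) ÷ 60 = £1400.96.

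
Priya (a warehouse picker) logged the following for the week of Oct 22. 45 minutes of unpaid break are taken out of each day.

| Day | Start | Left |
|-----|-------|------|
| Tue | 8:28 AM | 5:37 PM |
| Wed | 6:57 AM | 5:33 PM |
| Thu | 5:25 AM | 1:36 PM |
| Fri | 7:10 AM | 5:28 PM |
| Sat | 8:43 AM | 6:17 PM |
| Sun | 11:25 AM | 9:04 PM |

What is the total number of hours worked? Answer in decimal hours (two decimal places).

Tue: 8:28 AM–5:37 PM = 9 h 9 min; less 45 min break → 8 h 24 min
Wed: 6:57 AM–5:33 PM = 10 h 36 min; less 45 min break → 9 h 51 min
Thu: 5:25 AM–1:36 PM = 8 h 11 min; less 45 min break → 7 h 26 min
Fri: 7:10 AM–5:28 PM = 10 h 18 min; less 45 min break → 9 h 33 min
Sat: 8:43 AM–6:17 PM = 9 h 34 min; less 45 min break → 8 h 49 min
Sun: 11:25 AM–9:04 PM = 9 h 39 min; less 45 min break → 8 h 54 min
Total: 8 h 24 min + 9 h 51 min + 7 h 26 min + 9 h 33 min + 8 h 49 min + 8 h 54 min = 52 h 57 min.

52.95 hours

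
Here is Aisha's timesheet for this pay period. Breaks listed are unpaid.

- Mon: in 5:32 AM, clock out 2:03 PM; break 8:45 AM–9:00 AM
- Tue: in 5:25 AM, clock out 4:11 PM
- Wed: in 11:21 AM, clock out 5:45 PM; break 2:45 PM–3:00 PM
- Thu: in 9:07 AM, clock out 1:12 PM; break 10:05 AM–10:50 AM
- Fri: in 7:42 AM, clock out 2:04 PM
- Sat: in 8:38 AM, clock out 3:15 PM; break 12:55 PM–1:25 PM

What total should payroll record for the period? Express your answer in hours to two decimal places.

Mon: 5:32 AM–2:03 PM = 8 h 31 min; less 15 min break → 8 h 16 min
Tue: 5:25 AM–4:11 PM = 10 h 46 min
Wed: 11:21 AM–5:45 PM = 6 h 24 min; less 15 min break → 6 h 9 min
Thu: 9:07 AM–1:12 PM = 4 h 5 min; less 45 min break → 3 h 20 min
Fri: 7:42 AM–2:04 PM = 6 h 22 min
Sat: 8:38 AM–3:15 PM = 6 h 37 min; less 30 min break → 6 h 7 min
Total: 8 h 16 min + 10 h 46 min + 6 h 9 min + 3 h 20 min + 6 h 22 min + 6 h 7 min = 41 h 0 min.

41.00 hours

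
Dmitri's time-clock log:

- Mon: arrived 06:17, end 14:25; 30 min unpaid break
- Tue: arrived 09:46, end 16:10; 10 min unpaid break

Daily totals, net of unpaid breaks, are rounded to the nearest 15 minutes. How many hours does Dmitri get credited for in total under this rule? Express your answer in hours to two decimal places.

14.00 hours

Mon: 06:17–14:25 = 8 h 8 min − 30 min = 7 h 38 min → rounds to 7 h 45 min
Tue: 09:46–16:10 = 6 h 24 min − 10 min = 6 h 14 min → rounds to 6 h 15 min
Total credited: 14 h 0 min.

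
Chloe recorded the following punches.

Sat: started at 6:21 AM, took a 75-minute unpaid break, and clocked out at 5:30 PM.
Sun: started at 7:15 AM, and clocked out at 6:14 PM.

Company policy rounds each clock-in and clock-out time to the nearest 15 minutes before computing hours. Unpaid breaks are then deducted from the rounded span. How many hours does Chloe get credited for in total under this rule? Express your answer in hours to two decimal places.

21.00 hours

Sat: in 6:21 AM→6:15 AM, out 5:30 PM→5:30 PM; 11 h 15 min − 75 min = 10 h 0 min
Sun: in 7:15 AM→7:15 AM, out 6:14 PM→6:15 PM; 11 h 0 min
Total credited: 21 h 0 min.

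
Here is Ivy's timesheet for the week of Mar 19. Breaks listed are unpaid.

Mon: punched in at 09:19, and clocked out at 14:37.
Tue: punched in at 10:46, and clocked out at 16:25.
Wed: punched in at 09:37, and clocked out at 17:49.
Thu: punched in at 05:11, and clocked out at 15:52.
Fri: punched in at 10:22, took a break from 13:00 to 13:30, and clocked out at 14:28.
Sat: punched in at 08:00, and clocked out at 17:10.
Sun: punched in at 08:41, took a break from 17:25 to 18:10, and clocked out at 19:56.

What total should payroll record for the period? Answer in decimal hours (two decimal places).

Mon: 09:19–14:37 = 5 h 18 min
Tue: 10:46–16:25 = 5 h 39 min
Wed: 09:37–17:49 = 8 h 12 min
Thu: 05:11–15:52 = 10 h 41 min
Fri: 10:22–14:28 = 4 h 6 min; less 30 min break → 3 h 36 min
Sat: 08:00–17:10 = 9 h 10 min
Sun: 08:41–19:56 = 11 h 15 min; less 45 min break → 10 h 30 min
Total: 5 h 18 min + 5 h 39 min + 8 h 12 min + 10 h 41 min + 3 h 36 min + 9 h 10 min + 10 h 30 min = 53 h 6 min.

53.10 hours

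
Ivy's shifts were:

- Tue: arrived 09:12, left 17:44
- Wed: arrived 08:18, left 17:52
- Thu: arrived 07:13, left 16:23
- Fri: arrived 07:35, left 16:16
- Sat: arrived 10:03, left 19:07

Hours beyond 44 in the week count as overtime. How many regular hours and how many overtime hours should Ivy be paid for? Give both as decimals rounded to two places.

Regular 44.00 hours, overtime 1.02 hours

Tue: 09:12–17:44 = 8 h 32 min
Wed: 08:18–17:52 = 9 h 34 min
Thu: 07:13–16:23 = 9 h 10 min
Fri: 07:35–16:16 = 8 h 41 min
Sat: 10:03–19:07 = 9 h 4 min
Total worked: 45 h 1 min = 45.02 h.
Threshold 44 h → overtime 1 h 1 min, regular 44 h 0 min.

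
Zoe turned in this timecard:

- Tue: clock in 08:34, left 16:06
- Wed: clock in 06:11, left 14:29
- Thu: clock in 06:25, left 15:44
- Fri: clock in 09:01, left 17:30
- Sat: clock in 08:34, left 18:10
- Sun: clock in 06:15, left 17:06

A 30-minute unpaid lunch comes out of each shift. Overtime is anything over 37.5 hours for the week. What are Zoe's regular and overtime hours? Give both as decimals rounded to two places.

Tue: 08:34–16:06 = 7 h 32 min; less 30 min break → 7 h 2 min
Wed: 06:11–14:29 = 8 h 18 min; less 30 min break → 7 h 48 min
Thu: 06:25–15:44 = 9 h 19 min; less 30 min break → 8 h 49 min
Fri: 09:01–17:30 = 8 h 29 min; less 30 min break → 7 h 59 min
Sat: 08:34–18:10 = 9 h 36 min; less 30 min break → 9 h 6 min
Sun: 06:15–17:06 = 10 h 51 min; less 30 min break → 10 h 21 min
Total worked: 51 h 5 min = 51.08 h.
Threshold 37.5 h → overtime 13 h 35 min, regular 37 h 30 min.

Regular 37.50 hours, overtime 13.58 hours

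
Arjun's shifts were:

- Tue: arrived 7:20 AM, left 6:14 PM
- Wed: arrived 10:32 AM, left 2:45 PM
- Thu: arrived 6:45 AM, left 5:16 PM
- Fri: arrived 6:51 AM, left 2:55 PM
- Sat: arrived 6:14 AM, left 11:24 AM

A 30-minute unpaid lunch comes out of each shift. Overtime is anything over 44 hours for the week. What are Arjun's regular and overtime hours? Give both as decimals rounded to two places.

Regular 36.37 hours, overtime 0.00 hours

Tue: 7:20 AM–6:14 PM = 10 h 54 min; less 30 min break → 10 h 24 min
Wed: 10:32 AM–2:45 PM = 4 h 13 min; less 30 min break → 3 h 43 min
Thu: 6:45 AM–5:16 PM = 10 h 31 min; less 30 min break → 10 h 1 min
Fri: 6:51 AM–2:55 PM = 8 h 4 min; less 30 min break → 7 h 34 min
Sat: 6:14 AM–11:24 AM = 5 h 10 min; less 30 min break → 4 h 40 min
Total worked: 36 h 22 min = 36.37 h.
Threshold 44 h → overtime 0 h 0 min, regular 36 h 22 min.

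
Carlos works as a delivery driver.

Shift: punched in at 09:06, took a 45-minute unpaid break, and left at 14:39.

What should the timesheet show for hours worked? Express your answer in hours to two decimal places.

4.80 hours

Shift: 09:06–14:39 = 5 h 33 min; less 45 min break → 4 h 48 min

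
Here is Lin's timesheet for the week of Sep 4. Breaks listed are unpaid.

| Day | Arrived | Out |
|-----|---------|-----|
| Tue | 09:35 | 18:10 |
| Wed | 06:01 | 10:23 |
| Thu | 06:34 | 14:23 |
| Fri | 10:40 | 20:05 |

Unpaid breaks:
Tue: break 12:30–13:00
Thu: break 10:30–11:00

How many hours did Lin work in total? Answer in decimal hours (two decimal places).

29.18 hours

Tue: 09:35–18:10 = 8 h 35 min; less 30 min break → 8 h 5 min
Wed: 06:01–10:23 = 4 h 22 min
Thu: 06:34–14:23 = 7 h 49 min; less 30 min break → 7 h 19 min
Fri: 10:40–20:05 = 9 h 25 min
Total: 8 h 5 min + 4 h 22 min + 7 h 19 min + 9 h 25 min = 29 h 11 min.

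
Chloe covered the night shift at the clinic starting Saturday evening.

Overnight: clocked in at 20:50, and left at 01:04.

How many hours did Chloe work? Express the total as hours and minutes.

4 h 14 min

Overnight: 20:50 → midnight = 3 h 10 min; midnight → 01:04 = 1 h 4 min; span 4 h 14 min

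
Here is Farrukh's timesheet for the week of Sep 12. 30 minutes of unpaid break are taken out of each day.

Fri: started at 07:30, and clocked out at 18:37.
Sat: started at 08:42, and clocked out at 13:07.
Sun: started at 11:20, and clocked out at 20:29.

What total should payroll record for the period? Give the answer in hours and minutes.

23 h 11 min

Fri: 07:30–18:37 = 11 h 7 min; less 30 min break → 10 h 37 min
Sat: 08:42–13:07 = 4 h 25 min; less 30 min break → 3 h 55 min
Sun: 11:20–20:29 = 9 h 9 min; less 30 min break → 8 h 39 min
Total: 10 h 37 min + 3 h 55 min + 8 h 39 min = 23 h 11 min.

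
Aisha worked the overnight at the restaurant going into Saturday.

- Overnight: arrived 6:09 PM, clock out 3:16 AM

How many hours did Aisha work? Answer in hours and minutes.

9 h 7 min

Overnight: 6:09 PM → midnight = 5 h 51 min; midnight → 3:16 AM = 3 h 16 min; span 9 h 7 min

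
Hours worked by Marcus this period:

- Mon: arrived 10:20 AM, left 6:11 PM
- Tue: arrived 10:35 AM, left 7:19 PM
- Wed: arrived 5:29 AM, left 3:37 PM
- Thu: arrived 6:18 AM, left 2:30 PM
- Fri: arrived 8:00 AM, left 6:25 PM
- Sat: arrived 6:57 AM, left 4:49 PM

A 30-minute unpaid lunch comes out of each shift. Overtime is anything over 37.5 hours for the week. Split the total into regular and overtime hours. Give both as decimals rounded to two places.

Mon: 10:20 AM–6:11 PM = 7 h 51 min; less 30 min break → 7 h 21 min
Tue: 10:35 AM–7:19 PM = 8 h 44 min; less 30 min break → 8 h 14 min
Wed: 5:29 AM–3:37 PM = 10 h 8 min; less 30 min break → 9 h 38 min
Thu: 6:18 AM–2:30 PM = 8 h 12 min; less 30 min break → 7 h 42 min
Fri: 8:00 AM–6:25 PM = 10 h 25 min; less 30 min break → 9 h 55 min
Sat: 6:57 AM–4:49 PM = 9 h 52 min; less 30 min break → 9 h 22 min
Total worked: 52 h 12 min = 52.20 h.
Threshold 37.5 h → overtime 14 h 42 min, regular 37 h 30 min.

Regular 37.50 hours, overtime 14.70 hours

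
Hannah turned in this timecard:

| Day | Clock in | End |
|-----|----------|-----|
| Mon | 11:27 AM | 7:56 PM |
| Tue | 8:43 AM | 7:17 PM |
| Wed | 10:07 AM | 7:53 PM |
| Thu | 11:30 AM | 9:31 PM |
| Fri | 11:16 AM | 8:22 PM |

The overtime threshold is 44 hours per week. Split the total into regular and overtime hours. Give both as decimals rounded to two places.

Regular 44.00 hours, overtime 3.93 hours

Mon: 11:27 AM–7:56 PM = 8 h 29 min
Tue: 8:43 AM–7:17 PM = 10 h 34 min
Wed: 10:07 AM–7:53 PM = 9 h 46 min
Thu: 11:30 AM–9:31 PM = 10 h 1 min
Fri: 11:16 AM–8:22 PM = 9 h 6 min
Total worked: 47 h 56 min = 47.93 h.
Threshold 44 h → overtime 3 h 56 min, regular 44 h 0 min.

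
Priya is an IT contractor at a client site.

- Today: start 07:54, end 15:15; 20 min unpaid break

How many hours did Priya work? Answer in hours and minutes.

7 h 1 min

Today: 07:54–15:15 = 7 h 21 min; less 20 min break → 7 h 1 min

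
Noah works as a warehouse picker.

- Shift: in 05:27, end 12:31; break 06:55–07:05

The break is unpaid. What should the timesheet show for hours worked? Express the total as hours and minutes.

Shift: 05:27–12:31 = 7 h 4 min; less 10 min break → 6 h 54 min

6 h 54 min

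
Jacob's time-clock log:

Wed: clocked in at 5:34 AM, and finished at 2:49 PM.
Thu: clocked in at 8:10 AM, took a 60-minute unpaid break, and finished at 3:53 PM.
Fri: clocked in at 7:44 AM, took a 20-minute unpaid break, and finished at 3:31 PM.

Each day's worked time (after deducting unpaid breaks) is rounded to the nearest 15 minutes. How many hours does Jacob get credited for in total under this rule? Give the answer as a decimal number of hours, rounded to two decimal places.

Wed: 5:34 AM–2:49 PM = 9 h 15 min → rounds to 9 h 15 min
Thu: 8:10 AM–3:53 PM = 7 h 43 min − 60 min = 6 h 43 min → rounds to 6 h 45 min
Fri: 7:44 AM–3:31 PM = 7 h 47 min − 20 min = 7 h 27 min → rounds to 7 h 30 min
Total credited: 23 h 30 min.

23.50 hours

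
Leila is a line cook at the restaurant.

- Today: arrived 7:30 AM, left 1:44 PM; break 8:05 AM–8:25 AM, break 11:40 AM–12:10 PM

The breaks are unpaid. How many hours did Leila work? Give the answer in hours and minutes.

5 h 24 min

Today: 7:30 AM–1:44 PM = 6 h 14 min; less 50 min break → 5 h 24 min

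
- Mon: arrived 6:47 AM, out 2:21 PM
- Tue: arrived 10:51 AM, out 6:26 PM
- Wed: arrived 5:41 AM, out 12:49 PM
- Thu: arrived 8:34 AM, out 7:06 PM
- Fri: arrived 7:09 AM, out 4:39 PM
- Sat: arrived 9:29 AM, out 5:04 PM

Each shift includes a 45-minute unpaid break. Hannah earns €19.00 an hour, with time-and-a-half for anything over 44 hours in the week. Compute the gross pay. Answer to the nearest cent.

Mon: 6:47 AM–2:21 PM = 7 h 34 min; less 45 min break → 6 h 49 min
Tue: 10:51 AM–6:26 PM = 7 h 35 min; less 45 min break → 6 h 50 min
Wed: 5:41 AM–12:49 PM = 7 h 8 min; less 45 min break → 6 h 23 min
Thu: 8:34 AM–7:06 PM = 10 h 32 min; less 45 min break → 9 h 47 min
Fri: 7:09 AM–4:39 PM = 9 h 30 min; less 45 min break → 8 h 45 min
Sat: 9:29 AM–5:04 PM = 7 h 35 min; less 45 min break → 6 h 50 min
Total worked: 45 h 24 min = 2724 min.
Regular 44 h 0 min = 2640 min at €19.00/h; overtime 1 h 24 min = 84 min at €28.50/h.
Pay = (2640 × €19.00 + 84 × €28.50) ÷ 60 = €875.90.

€875.90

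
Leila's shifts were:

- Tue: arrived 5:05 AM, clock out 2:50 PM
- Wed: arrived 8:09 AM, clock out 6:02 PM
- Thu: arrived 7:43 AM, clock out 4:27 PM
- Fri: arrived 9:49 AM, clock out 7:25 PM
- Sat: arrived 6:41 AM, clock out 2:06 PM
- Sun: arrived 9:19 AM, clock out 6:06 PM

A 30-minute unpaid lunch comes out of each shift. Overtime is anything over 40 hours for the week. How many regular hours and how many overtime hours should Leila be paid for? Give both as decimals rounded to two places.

Tue: 5:05 AM–2:50 PM = 9 h 45 min; less 30 min break → 9 h 15 min
Wed: 8:09 AM–6:02 PM = 9 h 53 min; less 30 min break → 9 h 23 min
Thu: 7:43 AM–4:27 PM = 8 h 44 min; less 30 min break → 8 h 14 min
Fri: 9:49 AM–7:25 PM = 9 h 36 min; less 30 min break → 9 h 6 min
Sat: 6:41 AM–2:06 PM = 7 h 25 min; less 30 min break → 6 h 55 min
Sun: 9:19 AM–6:06 PM = 8 h 47 min; less 30 min break → 8 h 17 min
Total worked: 51 h 10 min = 51.17 h.
Threshold 40 h → overtime 11 h 10 min, regular 40 h 0 min.

Regular 40.00 hours, overtime 11.17 hours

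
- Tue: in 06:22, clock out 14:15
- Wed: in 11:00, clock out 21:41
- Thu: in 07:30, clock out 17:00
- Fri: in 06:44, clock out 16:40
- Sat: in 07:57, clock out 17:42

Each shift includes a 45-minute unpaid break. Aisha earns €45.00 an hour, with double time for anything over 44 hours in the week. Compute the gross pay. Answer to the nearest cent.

€1980.00

Tue: 06:22–14:15 = 7 h 53 min; less 45 min break → 7 h 8 min
Wed: 11:00–21:41 = 10 h 41 min; less 45 min break → 9 h 56 min
Thu: 07:30–17:00 = 9 h 30 min; less 45 min break → 8 h 45 min
Fri: 06:44–16:40 = 9 h 56 min; less 45 min break → 9 h 11 min
Sat: 07:57–17:42 = 9 h 45 min; less 45 min break → 9 h 0 min
Total worked: 44 h 0 min = 2640 min.
Regular 44 h 0 min = 2640 min at €45.00/h; overtime 0 h 0 min = 0 min at €90.00/h.
Pay = (2640 × €45.00 + 0 × €90.00) ÷ 60 = €1980.00.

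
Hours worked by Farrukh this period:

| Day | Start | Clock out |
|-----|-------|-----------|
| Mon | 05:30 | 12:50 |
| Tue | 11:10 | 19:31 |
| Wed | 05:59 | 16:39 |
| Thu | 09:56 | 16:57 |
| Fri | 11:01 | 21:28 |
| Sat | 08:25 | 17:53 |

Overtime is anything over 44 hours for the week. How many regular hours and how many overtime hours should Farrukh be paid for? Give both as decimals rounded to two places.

Regular 44.00 hours, overtime 9.28 hours

Mon: 05:30–12:50 = 7 h 20 min
Tue: 11:10–19:31 = 8 h 21 min
Wed: 05:59–16:39 = 10 h 40 min
Thu: 09:56–16:57 = 7 h 1 min
Fri: 11:01–21:28 = 10 h 27 min
Sat: 08:25–17:53 = 9 h 28 min
Total worked: 53 h 17 min = 53.28 h.
Threshold 44 h → overtime 9 h 17 min, regular 44 h 0 min.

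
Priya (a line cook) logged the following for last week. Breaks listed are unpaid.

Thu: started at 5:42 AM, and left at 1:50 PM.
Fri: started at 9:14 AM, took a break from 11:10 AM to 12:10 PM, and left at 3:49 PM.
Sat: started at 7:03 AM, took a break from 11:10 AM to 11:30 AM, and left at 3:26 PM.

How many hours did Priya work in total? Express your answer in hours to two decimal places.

21.77 hours

Thu: 5:42 AM–1:50 PM = 8 h 8 min
Fri: 9:14 AM–3:49 PM = 6 h 35 min; less 60 min break → 5 h 35 min
Sat: 7:03 AM–3:26 PM = 8 h 23 min; less 20 min break → 8 h 3 min
Total: 8 h 8 min + 5 h 35 min + 8 h 3 min = 21 h 46 min.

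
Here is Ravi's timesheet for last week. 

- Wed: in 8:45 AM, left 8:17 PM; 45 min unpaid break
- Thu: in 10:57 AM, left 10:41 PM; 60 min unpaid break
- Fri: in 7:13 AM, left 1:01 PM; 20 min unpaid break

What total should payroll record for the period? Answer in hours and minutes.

26 h 59 min

Wed: 8:45 AM–8:17 PM = 11 h 32 min; less 45 min break → 10 h 47 min
Thu: 10:57 AM–10:41 PM = 11 h 44 min; less 60 min break → 10 h 44 min
Fri: 7:13 AM–1:01 PM = 5 h 48 min; less 20 min break → 5 h 28 min
Total: 10 h 47 min + 10 h 44 min + 5 h 28 min = 26 h 59 min.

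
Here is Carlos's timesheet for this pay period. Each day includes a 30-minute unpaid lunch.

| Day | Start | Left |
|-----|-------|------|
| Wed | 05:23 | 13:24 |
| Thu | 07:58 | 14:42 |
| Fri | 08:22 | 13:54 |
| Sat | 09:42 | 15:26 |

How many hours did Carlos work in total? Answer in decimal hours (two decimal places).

24.02 hours

Wed: 05:23–13:24 = 8 h 1 min; less 30 min break → 7 h 31 min
Thu: 07:58–14:42 = 6 h 44 min; less 30 min break → 6 h 14 min
Fri: 08:22–13:54 = 5 h 32 min; less 30 min break → 5 h 2 min
Sat: 09:42–15:26 = 5 h 44 min; less 30 min break → 5 h 14 min
Total: 7 h 31 min + 6 h 14 min + 5 h 2 min + 5 h 14 min = 24 h 1 min.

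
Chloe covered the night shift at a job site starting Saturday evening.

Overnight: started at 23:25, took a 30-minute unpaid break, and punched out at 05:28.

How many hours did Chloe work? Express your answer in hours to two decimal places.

5.55 hours

Overnight: 23:25 → midnight = 0 h 35 min; midnight → 05:28 = 5 h 28 min; span 6 h 3 min; less 30 min break → 5 h 33 min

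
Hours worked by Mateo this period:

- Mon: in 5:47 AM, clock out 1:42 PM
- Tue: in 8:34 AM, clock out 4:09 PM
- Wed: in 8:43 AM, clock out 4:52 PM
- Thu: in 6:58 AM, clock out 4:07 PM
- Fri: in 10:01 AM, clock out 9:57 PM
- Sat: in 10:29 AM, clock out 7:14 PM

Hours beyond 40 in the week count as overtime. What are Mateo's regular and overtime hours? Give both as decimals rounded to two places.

Mon: 5:47 AM–1:42 PM = 7 h 55 min
Tue: 8:34 AM–4:09 PM = 7 h 35 min
Wed: 8:43 AM–4:52 PM = 8 h 9 min
Thu: 6:58 AM–4:07 PM = 9 h 9 min
Fri: 10:01 AM–9:57 PM = 11 h 56 min
Sat: 10:29 AM–7:14 PM = 8 h 45 min
Total worked: 53 h 29 min = 53.48 h.
Threshold 40 h → overtime 13 h 29 min, regular 40 h 0 min.

Regular 40.00 hours, overtime 13.48 hours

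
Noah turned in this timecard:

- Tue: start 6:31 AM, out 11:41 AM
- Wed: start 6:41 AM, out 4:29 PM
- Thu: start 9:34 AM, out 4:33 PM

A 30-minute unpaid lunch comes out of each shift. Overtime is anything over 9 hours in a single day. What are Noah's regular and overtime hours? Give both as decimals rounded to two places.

Tue: 6:31 AM–11:41 AM = 5 h 10 min; less 30 min break → 4 h 40 min
Wed: 6:41 AM–4:29 PM = 9 h 48 min; less 30 min break → 9 h 18 min
Thu: 9:34 AM–4:33 PM = 6 h 59 min; less 30 min break → 6 h 29 min
Tue reg 4 h 40 min / OT 0 h 0 min; Wed reg 9 h 0 min / OT 0 h 18 min; Thu reg 6 h 29 min / OT 0 h 0 min.
Totals: regular 20 h 9 min, overtime 0 h 18 min.

Regular 20.15 hours, overtime 0.30 hours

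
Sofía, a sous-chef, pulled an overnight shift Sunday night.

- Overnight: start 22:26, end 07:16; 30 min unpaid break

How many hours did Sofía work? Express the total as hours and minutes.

Overnight: 22:26 → midnight = 1 h 34 min; midnight → 07:16 = 7 h 16 min; span 8 h 50 min; less 30 min break → 8 h 20 min

8 h 20 min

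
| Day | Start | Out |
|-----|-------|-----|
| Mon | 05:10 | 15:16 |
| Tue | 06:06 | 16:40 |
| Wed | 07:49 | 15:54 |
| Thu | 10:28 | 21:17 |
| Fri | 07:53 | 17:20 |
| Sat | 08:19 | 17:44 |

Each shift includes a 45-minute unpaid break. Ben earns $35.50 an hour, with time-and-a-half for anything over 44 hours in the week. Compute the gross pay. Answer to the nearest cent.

Mon: 05:10–15:16 = 10 h 6 min; less 45 min break → 9 h 21 min
Tue: 06:06–16:40 = 10 h 34 min; less 45 min break → 9 h 49 min
Wed: 07:49–15:54 = 8 h 5 min; less 45 min break → 7 h 20 min
Thu: 10:28–21:17 = 10 h 49 min; less 45 min break → 10 h 4 min
Fri: 07:53–17:20 = 9 h 27 min; less 45 min break → 8 h 42 min
Sat: 08:19–17:44 = 9 h 25 min; less 45 min break → 8 h 40 min
Total worked: 53 h 56 min = 3236 min.
Regular 44 h 0 min = 2640 min at $35.50/h; overtime 9 h 56 min = 596 min at $53.25/h.
Pay = (2640 × $35.50 + 596 × $53.25) ÷ 60 = $2090.95.

$2090.95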